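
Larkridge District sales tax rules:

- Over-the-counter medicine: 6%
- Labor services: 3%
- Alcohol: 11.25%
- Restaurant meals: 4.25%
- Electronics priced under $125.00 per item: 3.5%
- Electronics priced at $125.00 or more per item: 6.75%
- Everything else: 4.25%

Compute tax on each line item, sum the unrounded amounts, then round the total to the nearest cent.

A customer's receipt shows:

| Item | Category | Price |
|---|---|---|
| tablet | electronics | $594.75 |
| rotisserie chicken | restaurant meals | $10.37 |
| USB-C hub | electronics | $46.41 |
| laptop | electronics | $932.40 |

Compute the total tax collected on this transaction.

$105.15

Tablet $594.75: electronics, $125.00 or more → 6.75% → $40.145625
Rotisserie chicken $10.37: restaurant meals → 4.25% → $0.440725
USB-C hub $46.41: electronics, under $125.00 → 3.5% → $1.62435
Laptop $932.40: electronics, $125.00 or more → 6.75% → $62.937
Unrounded tax sum = $105.1477 → $105.15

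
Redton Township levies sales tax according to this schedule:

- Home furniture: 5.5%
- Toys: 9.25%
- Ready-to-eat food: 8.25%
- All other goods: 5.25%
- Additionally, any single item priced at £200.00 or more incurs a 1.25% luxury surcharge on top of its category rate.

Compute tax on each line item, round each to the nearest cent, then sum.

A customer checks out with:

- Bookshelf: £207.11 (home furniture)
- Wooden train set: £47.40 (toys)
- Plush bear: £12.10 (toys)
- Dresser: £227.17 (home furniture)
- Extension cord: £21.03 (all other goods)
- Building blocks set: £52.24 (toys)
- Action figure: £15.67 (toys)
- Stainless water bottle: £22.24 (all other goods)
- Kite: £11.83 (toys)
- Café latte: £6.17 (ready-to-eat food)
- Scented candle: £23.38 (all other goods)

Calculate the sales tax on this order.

Bookshelf £207.11: home furniture → 5.5% + 1.25% surcharge = 6.75% → £13.98
Wooden train set £47.40: toys → 9.25% → £4.38
Plush bear £12.10: toys → 9.25% → £1.12
Dresser £227.17: home furniture → 5.5% + 1.25% surcharge = 6.75% → £15.33
Extension cord £21.03: all other goods → 5.25% → £1.10
Building blocks set £52.24: toys → 9.25% → £4.83
Action figure £15.67: toys → 9.25% → £1.45
Stainless water bottle £22.24: all other goods → 5.25% → £1.17
Kite £11.83: toys → 9.25% → £1.09
Café latte £6.17: ready-to-eat food → 8.25% → £0.51
Scented candle £23.38: all other goods → 5.25% → £1.23
Total tax = £13.98 + £4.38 + £1.12 + £15.33 + £1.10 + £4.83 + £1.45 + £1.17 + £1.09 + £0.51 + £1.23 = £46.19

£46.19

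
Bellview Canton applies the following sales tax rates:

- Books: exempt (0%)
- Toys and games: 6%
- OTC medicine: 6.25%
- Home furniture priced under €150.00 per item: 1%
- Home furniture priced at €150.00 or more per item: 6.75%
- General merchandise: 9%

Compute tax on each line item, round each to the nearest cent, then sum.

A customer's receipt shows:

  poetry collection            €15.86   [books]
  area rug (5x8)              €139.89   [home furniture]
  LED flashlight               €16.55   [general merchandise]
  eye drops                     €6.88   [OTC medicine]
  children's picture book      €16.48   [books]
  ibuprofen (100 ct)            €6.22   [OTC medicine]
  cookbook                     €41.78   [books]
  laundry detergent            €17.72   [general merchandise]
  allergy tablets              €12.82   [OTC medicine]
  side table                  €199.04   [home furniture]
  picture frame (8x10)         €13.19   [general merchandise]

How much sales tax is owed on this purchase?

€20.73

Poetry collection €15.86: books → 0% → €0.00
Area rug (5x8) €139.89: home furniture, under €150.00 → 1% → €1.40
LED flashlight €16.55: general merchandise → 9% → €1.49
Eye drops €6.88: OTC medicine → 6.25% → €0.43
Children's picture book €16.48: books → 0% → €0.00
Ibuprofen (100 ct) €6.22: OTC medicine → 6.25% → €0.39
Cookbook €41.78: books → 0% → €0.00
Laundry detergent €17.72: general merchandise → 9% → €1.59
Allergy tablets €12.82: OTC medicine → 6.25% → €0.80
Side table €199.04: home furniture, €150.00 or more → 6.75% → €13.44
Picture frame (8x10) €13.19: general merchandise → 9% → €1.19
Total tax = €1.40 + €1.49 + €0.43 + €0.39 + €1.59 + €0.80 + €13.44 + €1.19 = €20.73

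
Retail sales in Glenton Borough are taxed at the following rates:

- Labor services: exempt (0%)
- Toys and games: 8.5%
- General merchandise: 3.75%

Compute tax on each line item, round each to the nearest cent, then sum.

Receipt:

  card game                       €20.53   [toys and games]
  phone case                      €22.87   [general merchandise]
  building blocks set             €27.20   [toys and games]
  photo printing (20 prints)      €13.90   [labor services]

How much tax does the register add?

€4.92

Card game €20.53: toys and games → 8.5% → €1.75
Phone case €22.87: general merchandise → 3.75% → €0.86
Building blocks set €27.20: toys and games → 8.5% → €2.31
Photo printing (20 prints) €13.90: labor services → 0% → €0.00
Total tax = €1.75 + €0.86 + €2.31 = €4.92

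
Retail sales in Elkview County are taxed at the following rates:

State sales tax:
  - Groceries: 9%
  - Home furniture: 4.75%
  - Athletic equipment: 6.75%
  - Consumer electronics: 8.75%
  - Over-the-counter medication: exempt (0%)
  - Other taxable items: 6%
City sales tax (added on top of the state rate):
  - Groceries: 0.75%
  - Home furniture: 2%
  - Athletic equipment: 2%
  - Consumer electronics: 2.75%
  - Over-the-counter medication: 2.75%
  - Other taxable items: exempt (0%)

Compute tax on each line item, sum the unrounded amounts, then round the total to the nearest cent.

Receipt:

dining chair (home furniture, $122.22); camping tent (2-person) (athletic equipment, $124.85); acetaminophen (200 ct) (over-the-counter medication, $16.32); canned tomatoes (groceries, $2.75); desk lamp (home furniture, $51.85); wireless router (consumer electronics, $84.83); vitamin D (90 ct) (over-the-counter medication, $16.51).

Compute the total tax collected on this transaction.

Dining chair $122.22: home furniture → 4.75% + 2% city = 6.75% → $8.24985
Camping tent (2-person) $124.85: athletic equipment → 6.75% + 2% city = 8.75% → $10.924375
Acetaminophen (200 ct) $16.32: over-the-counter medication → 0% + 2.75% city = 2.75% → $0.4488
Canned tomatoes $2.75: groceries → 9% + 0.75% city = 9.75% → $0.268125
Desk lamp $51.85: home furniture → 4.75% + 2% city = 6.75% → $3.499875
Wireless router $84.83: consumer electronics → 8.75% + 2.75% city = 11.5% → $9.75545
Vitamin D (90 ct) $16.51: over-the-counter medication → 0% + 2.75% city = 2.75% → $0.454025
Unrounded tax sum = $33.6005 → $33.60

$33.60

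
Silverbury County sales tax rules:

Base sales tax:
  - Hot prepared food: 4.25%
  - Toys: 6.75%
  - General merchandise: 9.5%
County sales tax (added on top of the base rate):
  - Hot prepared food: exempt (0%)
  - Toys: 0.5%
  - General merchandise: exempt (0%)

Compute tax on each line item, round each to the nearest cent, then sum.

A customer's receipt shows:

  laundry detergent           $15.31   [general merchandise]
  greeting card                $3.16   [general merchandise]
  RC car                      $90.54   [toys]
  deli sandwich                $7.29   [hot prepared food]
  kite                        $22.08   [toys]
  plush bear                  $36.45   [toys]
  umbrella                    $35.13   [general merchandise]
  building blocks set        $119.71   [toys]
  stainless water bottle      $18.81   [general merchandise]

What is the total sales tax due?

Laundry detergent $15.31: general merchandise → 9.5% + 0% county = 9.5% → $1.45
Greeting card $3.16: general merchandise → 9.5% + 0% county = 9.5% → $0.30
RC car $90.54: toys → 6.75% + 0.5% county = 7.25% → $6.56
Deli sandwich $7.29: hot prepared food → 4.25% + 0% county = 4.25% → $0.31
Kite $22.08: toys → 6.75% + 0.5% county = 7.25% → $1.60
Plush bear $36.45: toys → 6.75% + 0.5% county = 7.25% → $2.64
Umbrella $35.13: general merchandise → 9.5% + 0% county = 9.5% → $3.34
Building blocks set $119.71: toys → 6.75% + 0.5% county = 7.25% → $8.68
Stainless water bottle $18.81: general merchandise → 9.5% + 0% county = 9.5% → $1.79
Total tax = $1.45 + $0.30 + $6.56 + $0.31 + $1.60 + $2.64 + $3.34 + $8.68 + $1.79 = $26.67

$26.67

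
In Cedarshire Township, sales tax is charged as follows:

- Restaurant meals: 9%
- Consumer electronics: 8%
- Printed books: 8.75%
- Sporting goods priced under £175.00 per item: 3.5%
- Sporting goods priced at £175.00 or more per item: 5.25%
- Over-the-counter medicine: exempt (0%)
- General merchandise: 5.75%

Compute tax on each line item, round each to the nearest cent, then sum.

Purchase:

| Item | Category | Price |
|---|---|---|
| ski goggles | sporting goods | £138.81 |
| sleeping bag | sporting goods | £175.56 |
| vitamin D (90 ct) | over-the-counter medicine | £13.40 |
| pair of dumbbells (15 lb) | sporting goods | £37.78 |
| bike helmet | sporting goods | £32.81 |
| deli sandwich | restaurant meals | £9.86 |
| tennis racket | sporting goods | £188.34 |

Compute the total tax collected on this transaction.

£27.33

Ski goggles £138.81: sporting goods, under £175.00 → 3.5% → £4.86
Sleeping bag £175.56: sporting goods, £175.00 or more → 5.25% → £9.22
Vitamin D (90 ct) £13.40: over-the-counter medicine → 0% → £0.00
Pair of dumbbells (15 lb) £37.78: sporting goods, under £175.00 → 3.5% → £1.32
Bike helmet £32.81: sporting goods, under £175.00 → 3.5% → £1.15
Deli sandwich £9.86: restaurant meals → 9% → £0.89
Tennis racket £188.34: sporting goods, £175.00 or more → 5.25% → £9.89
Total tax = £4.86 + £9.22 + £1.32 + £1.15 + £0.89 + £9.89 = £27.33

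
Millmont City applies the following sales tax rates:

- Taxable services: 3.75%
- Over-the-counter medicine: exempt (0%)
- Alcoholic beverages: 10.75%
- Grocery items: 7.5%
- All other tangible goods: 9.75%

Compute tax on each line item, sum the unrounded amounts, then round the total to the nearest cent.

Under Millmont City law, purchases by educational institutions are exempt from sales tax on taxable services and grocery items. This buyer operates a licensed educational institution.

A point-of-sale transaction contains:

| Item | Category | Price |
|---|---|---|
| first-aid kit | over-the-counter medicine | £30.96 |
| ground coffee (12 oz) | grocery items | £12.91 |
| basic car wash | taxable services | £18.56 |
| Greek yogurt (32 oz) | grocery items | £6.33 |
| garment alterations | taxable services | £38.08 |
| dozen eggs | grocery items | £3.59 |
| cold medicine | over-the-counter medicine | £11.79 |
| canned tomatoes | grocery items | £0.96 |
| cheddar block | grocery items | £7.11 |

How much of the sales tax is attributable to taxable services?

Basic car wash £18.56: taxable services, buyer-exempt → 0% → £0.00
Garment alterations £38.08: taxable services, buyer-exempt → 0% → £0.00
Tax on taxable services: unrounded sum = £0.00 → £0.00

£0.00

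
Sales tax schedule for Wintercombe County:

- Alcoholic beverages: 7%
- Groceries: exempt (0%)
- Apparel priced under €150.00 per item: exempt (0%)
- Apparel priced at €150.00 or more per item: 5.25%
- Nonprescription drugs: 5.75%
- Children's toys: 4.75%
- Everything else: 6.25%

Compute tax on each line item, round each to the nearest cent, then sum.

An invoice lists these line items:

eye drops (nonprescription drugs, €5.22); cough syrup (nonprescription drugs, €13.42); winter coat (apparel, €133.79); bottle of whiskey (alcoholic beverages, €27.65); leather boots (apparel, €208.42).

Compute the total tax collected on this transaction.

Eye drops €5.22: nonprescription drugs → 5.75% → €0.30
Cough syrup €13.42: nonprescription drugs → 5.75% → €0.77
Winter coat €133.79: apparel, under €150.00 → 0% → €0.00
Bottle of whiskey €27.65: alcoholic beverages → 7% → €1.94
Leather boots €208.42: apparel, €150.00 or more → 5.25% → €10.94
Total tax = €0.30 + €0.77 + €1.94 + €10.94 = €13.95

€13.95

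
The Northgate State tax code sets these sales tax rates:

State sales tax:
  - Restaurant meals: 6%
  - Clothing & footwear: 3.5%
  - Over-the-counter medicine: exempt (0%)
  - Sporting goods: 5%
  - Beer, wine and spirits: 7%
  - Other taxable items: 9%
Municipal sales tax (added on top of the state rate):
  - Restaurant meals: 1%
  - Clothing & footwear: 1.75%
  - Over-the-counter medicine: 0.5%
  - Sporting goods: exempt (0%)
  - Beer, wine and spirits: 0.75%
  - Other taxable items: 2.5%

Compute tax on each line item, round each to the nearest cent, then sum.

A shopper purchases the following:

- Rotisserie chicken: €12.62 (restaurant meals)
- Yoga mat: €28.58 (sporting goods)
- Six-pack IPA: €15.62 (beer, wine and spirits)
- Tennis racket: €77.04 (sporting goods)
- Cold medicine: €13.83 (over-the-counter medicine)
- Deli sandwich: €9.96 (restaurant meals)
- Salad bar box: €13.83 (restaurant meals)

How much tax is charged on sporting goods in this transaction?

€5.28

Yoga mat €28.58: sporting goods → 5% + 0% municipal = 5% → €1.43
Tennis racket €77.04: sporting goods → 5% + 0% municipal = 5% → €3.85
Tax on sporting goods = €1.43 + €3.85 = €5.28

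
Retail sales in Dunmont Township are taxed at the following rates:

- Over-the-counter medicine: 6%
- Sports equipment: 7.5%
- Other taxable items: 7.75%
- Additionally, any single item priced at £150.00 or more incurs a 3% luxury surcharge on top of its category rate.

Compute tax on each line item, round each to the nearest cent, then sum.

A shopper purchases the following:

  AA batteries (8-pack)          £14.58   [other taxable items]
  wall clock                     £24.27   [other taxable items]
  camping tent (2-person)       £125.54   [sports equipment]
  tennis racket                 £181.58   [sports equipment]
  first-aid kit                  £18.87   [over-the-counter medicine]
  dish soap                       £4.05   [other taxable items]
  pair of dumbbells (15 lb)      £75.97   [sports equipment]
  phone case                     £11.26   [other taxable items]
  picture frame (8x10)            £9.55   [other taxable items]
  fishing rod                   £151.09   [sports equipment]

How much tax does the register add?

£56.11

AA batteries (8-pack) £14.58: other taxable items → 7.75% → £1.13
Wall clock £24.27: other taxable items → 7.75% → £1.88
Camping tent (2-person) £125.54: sports equipment → 7.5% → £9.42
Tennis racket £181.58: sports equipment → 7.5% + 3% surcharge = 10.5% → £19.07
First-aid kit £18.87: over-the-counter medicine → 6% → £1.13
Dish soap £4.05: other taxable items → 7.75% → £0.31
Pair of dumbbells (15 lb) £75.97: sports equipment → 7.5% → £5.70
Phone case £11.26: other taxable items → 7.75% → £0.87
Picture frame (8x10) £9.55: other taxable items → 7.75% → £0.74
Fishing rod £151.09: sports equipment → 7.5% + 3% surcharge = 10.5% → £15.86
Total tax = £1.13 + £1.88 + £9.42 + £19.07 + £1.13 + £0.31 + £5.70 + £0.87 + £0.74 + £15.86 = £56.11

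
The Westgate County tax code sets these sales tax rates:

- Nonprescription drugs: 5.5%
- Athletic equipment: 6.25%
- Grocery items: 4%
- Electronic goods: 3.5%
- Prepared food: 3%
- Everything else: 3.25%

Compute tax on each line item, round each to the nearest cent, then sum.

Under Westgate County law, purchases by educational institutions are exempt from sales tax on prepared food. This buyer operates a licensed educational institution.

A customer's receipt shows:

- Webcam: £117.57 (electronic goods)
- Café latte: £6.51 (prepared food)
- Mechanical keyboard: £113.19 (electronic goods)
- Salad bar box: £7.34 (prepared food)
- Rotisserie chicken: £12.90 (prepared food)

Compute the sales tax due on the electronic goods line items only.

£8.07

Webcam £117.57: electronic goods → 3.5% → £4.11
Mechanical keyboard £113.19: electronic goods → 3.5% → £3.96
Tax on electronic goods = £4.11 + £3.96 = £8.07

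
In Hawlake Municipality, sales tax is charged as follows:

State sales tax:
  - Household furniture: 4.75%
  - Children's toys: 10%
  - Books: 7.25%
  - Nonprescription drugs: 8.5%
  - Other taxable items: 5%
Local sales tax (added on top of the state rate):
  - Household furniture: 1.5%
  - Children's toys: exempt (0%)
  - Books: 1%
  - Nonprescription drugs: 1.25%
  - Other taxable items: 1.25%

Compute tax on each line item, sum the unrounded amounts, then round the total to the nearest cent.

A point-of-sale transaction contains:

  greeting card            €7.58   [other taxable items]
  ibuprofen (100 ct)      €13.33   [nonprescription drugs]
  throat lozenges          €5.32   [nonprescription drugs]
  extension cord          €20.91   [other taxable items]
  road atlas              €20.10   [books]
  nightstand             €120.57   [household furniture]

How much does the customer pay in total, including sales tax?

€200.60

Greeting card €7.58: other taxable items → 5% + 1.25% local = 6.25% → €0.47375
Ibuprofen (100 ct) €13.33: nonprescription drugs → 8.5% + 1.25% local = 9.75% → €1.299675
Throat lozenges €5.32: nonprescription drugs → 8.5% + 1.25% local = 9.75% → €0.5187
Extension cord €20.91: other taxable items → 5% + 1.25% local = 6.25% → €1.306875
Road atlas €20.10: books → 7.25% + 1% local = 8.25% → €1.65825
Nightstand €120.57: household furniture → 4.75% + 1.5% local = 6.25% → €7.535625
Subtotal = €187.81; unrounded tax = €12.792875 → €12.79; total due = €200.60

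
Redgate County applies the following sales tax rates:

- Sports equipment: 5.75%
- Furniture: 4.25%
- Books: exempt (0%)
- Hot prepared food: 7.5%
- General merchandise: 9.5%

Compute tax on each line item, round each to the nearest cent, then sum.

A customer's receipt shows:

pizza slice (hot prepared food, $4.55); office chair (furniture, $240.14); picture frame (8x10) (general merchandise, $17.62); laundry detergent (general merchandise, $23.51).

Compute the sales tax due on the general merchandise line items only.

Picture frame (8x10) $17.62: general merchandise → 9.5% → $1.67
Laundry detergent $23.51: general merchandise → 9.5% → $2.23
Tax on general merchandise = $1.67 + $2.23 = $3.90

$3.90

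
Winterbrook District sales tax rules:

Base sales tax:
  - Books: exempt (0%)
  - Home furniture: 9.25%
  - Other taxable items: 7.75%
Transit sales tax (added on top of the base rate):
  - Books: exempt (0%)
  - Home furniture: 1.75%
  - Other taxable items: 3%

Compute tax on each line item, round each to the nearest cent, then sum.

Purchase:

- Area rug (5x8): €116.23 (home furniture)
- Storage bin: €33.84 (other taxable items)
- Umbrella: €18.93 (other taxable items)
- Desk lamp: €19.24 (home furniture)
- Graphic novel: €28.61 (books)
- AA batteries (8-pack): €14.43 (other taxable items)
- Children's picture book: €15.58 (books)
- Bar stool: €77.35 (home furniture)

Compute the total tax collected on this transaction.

€30.64

Area rug (5x8) €116.23: home furniture → 9.25% + 1.75% transit = 11% → €12.79
Storage bin €33.84: other taxable items → 7.75% + 3% transit = 10.75% → €3.64
Umbrella €18.93: other taxable items → 7.75% + 3% transit = 10.75% → €2.03
Desk lamp €19.24: home furniture → 9.25% + 1.75% transit = 11% → €2.12
Graphic novel €28.61: books → 0% + 0% transit = 0% → €0.00
AA batteries (8-pack) €14.43: other taxable items → 7.75% + 3% transit = 10.75% → €1.55
Children's picture book €15.58: books → 0% + 0% transit = 0% → €0.00
Bar stool €77.35: home furniture → 9.25% + 1.75% transit = 11% → €8.51
Total tax = €12.79 + €3.64 + €2.03 + €2.12 + €1.55 + €8.51 = €30.64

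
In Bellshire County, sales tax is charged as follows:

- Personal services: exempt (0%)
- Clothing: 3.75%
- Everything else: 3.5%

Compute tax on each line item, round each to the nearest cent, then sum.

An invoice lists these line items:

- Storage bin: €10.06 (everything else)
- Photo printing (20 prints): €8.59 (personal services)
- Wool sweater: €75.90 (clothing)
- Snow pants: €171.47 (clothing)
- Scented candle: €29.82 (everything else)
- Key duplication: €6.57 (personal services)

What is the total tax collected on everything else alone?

Storage bin €10.06: everything else → 3.5% → €0.35
Scented candle €29.82: everything else → 3.5% → €1.04
Tax on everything else = €0.35 + €1.04 = €1.39

€1.39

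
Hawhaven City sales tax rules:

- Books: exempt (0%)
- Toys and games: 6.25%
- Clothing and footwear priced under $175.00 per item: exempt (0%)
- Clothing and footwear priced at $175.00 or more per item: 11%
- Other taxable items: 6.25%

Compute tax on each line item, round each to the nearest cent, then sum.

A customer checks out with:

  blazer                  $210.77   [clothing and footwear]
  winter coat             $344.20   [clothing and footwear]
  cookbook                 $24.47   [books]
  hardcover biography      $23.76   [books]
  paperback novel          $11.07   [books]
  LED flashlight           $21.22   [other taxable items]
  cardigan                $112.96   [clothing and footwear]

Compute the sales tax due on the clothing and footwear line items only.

$61.04

Blazer $210.77: clothing and footwear, $175.00 or more → 11% → $23.18
Winter coat $344.20: clothing and footwear, $175.00 or more → 11% → $37.86
Cardigan $112.96: clothing and footwear, under $175.00 → 0% → $0.00
Tax on clothing and footwear = $23.18 + $37.86 + $0.00 = $61.04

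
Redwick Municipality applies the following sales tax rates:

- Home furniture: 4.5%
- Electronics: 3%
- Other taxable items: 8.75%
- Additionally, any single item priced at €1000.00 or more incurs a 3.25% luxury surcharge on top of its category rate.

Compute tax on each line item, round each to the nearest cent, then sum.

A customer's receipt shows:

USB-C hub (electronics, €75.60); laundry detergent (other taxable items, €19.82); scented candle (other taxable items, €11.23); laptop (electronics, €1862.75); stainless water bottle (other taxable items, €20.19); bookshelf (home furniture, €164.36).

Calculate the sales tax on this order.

USB-C hub €75.60: electronics → 3% → €2.27
Laundry detergent €19.82: other taxable items → 8.75% → €1.73
Scented candle €11.23: other taxable items → 8.75% → €0.98
Laptop €1862.75: electronics → 3% + 3.25% surcharge = 6.25% → €116.42
Stainless water bottle €20.19: other taxable items → 8.75% → €1.77
Bookshelf €164.36: home furniture → 4.5% → €7.40
Total tax = €2.27 + €1.73 + €0.98 + €116.42 + €1.77 + €7.40 = €130.57

€130.57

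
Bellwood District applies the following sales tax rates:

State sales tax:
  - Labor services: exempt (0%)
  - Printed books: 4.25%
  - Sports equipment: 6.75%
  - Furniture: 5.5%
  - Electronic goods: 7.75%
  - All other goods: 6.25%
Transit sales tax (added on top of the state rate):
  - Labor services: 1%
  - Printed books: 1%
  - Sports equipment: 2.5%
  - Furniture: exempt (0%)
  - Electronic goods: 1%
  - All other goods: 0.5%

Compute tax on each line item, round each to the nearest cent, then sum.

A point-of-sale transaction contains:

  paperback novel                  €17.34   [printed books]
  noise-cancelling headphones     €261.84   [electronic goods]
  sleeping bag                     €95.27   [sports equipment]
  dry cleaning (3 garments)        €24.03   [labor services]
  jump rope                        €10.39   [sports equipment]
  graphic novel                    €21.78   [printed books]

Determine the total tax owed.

€34.97

Paperback novel €17.34: printed books → 4.25% + 1% transit = 5.25% → €0.91
Noise-cancelling headphones €261.84: electronic goods → 7.75% + 1% transit = 8.75% → €22.91
Sleeping bag €95.27: sports equipment → 6.75% + 2.5% transit = 9.25% → €8.81
Dry cleaning (3 garments) €24.03: labor services → 0% + 1% transit = 1% → €0.24
Jump rope €10.39: sports equipment → 6.75% + 2.5% transit = 9.25% → €0.96
Graphic novel €21.78: printed books → 4.25% + 1% transit = 5.25% → €1.14
Total tax = €0.91 + €22.91 + €8.81 + €0.24 + €0.96 + €1.14 = €34.97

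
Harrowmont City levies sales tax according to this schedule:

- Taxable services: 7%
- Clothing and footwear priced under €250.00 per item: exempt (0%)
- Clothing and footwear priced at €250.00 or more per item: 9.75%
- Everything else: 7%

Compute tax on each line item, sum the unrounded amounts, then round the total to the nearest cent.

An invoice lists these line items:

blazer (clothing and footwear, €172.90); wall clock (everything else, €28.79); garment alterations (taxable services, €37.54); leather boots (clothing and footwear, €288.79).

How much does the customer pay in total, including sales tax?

Blazer €172.90: clothing and footwear, under €250.00 → 0% → €0.00
Wall clock €28.79: everything else → 7% → €2.0153
Garment alterations €37.54: taxable services → 7% → €2.6278
Leather boots €288.79: clothing and footwear, €250.00 or more → 9.75% → €28.157025
Subtotal = €528.02; unrounded tax = €32.800125 → €32.80; total due = €560.82

€560.82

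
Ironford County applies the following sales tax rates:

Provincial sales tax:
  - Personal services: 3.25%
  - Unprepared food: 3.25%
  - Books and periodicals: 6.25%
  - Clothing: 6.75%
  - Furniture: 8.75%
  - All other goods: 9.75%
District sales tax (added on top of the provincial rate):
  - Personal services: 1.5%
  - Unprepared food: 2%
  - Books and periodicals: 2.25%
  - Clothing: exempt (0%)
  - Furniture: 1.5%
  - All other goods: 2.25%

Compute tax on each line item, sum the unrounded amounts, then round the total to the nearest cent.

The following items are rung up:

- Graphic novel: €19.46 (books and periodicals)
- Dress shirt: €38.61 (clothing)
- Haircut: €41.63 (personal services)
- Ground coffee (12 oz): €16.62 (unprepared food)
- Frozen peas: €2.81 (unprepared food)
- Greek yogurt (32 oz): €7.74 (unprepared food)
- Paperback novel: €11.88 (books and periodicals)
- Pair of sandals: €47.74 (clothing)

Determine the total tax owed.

€11.90

Graphic novel €19.46: books and periodicals → 6.25% + 2.25% district = 8.5% → €1.6541
Dress shirt €38.61: clothing → 6.75% + 0% district = 6.75% → €2.606175
Haircut €41.63: personal services → 3.25% + 1.5% district = 4.75% → €1.977425
Ground coffee (12 oz) €16.62: unprepared food → 3.25% + 2% district = 5.25% → €0.87255
Frozen peas €2.81: unprepared food → 3.25% + 2% district = 5.25% → €0.147525
Greek yogurt (32 oz) €7.74: unprepared food → 3.25% + 2% district = 5.25% → €0.40635
Paperback novel €11.88: books and periodicals → 6.25% + 2.25% district = 8.5% → €1.0098
Pair of sandals €47.74: clothing → 6.75% + 0% district = 6.75% → €3.22245
Unrounded tax sum = €11.896375 → €11.90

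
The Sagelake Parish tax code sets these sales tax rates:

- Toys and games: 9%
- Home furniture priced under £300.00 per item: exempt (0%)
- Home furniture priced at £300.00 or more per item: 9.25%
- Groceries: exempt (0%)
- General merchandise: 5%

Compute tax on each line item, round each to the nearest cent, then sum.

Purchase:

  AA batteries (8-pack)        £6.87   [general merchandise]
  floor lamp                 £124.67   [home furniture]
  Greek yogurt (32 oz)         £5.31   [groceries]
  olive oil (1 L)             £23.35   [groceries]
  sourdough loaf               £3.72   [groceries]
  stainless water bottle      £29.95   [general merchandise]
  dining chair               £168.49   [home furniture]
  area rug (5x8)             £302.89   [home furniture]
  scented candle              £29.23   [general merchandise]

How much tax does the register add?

AA batteries (8-pack) £6.87: general merchandise → 5% → £0.34
Floor lamp £124.67: home furniture, under £300.00 → 0% → £0.00
Greek yogurt (32 oz) £5.31: groceries → 0% → £0.00
Olive oil (1 L) £23.35: groceries → 0% → £0.00
Sourdough loaf £3.72: groceries → 0% → £0.00
Stainless water bottle £29.95: general merchandise → 5% → £1.50
Dining chair £168.49: home furniture, under £300.00 → 0% → £0.00
Area rug (5x8) £302.89: home furniture, £300.00 or more → 9.25% → £28.02
Scented candle £29.23: general merchandise → 5% → £1.46
Total tax = £0.34 + £1.50 + £28.02 + £1.46 = £31.32

£31.32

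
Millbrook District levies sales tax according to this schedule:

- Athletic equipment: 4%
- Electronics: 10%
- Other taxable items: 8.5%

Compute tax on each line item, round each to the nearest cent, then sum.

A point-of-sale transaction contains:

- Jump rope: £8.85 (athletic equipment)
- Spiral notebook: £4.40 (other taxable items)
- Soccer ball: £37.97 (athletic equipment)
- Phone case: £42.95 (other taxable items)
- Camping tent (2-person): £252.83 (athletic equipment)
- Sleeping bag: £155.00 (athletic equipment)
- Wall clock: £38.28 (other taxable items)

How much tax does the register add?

£25.45

Jump rope £8.85: athletic equipment → 4% → £0.35
Spiral notebook £4.40: other taxable items → 8.5% → £0.37
Soccer ball £37.97: athletic equipment → 4% → £1.52
Phone case £42.95: other taxable items → 8.5% → £3.65
Camping tent (2-person) £252.83: athletic equipment → 4% → £10.11
Sleeping bag £155.00: athletic equipment → 4% → £6.20
Wall clock £38.28: other taxable items → 8.5% → £3.25
Total tax = £0.35 + £0.37 + £1.52 + £3.65 + £10.11 + £6.20 + £3.25 = £25.45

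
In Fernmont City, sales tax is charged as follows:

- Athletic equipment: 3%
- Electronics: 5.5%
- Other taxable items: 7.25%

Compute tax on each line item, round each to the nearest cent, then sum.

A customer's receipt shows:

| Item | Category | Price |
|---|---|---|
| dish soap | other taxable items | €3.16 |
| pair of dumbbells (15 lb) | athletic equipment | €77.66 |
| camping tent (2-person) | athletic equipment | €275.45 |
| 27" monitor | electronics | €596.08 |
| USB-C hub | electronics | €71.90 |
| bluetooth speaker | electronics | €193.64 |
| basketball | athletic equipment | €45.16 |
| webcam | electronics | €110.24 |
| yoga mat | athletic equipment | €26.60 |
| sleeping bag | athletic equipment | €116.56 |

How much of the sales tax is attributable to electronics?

€53.44

27" monitor €596.08: electronics → 5.5% → €32.78
USB-C hub €71.90: electronics → 5.5% → €3.95
Bluetooth speaker €193.64: electronics → 5.5% → €10.65
Webcam €110.24: electronics → 5.5% → €6.06
Tax on electronics = €32.78 + €3.95 + €10.65 + €6.06 = €53.44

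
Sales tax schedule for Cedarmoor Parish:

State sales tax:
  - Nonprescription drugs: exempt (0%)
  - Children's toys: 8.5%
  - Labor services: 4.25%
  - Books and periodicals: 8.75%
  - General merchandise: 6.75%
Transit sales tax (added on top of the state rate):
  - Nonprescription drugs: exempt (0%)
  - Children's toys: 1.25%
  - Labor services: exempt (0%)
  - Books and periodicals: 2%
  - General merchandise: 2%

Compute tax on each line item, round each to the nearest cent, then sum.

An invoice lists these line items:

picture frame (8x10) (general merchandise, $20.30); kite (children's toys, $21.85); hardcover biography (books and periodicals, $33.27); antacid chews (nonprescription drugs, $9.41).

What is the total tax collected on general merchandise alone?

$1.78

Picture frame (8x10) $20.30: general merchandise → 6.75% + 2% transit = 8.75% → $1.78
Tax on general merchandise = $1.78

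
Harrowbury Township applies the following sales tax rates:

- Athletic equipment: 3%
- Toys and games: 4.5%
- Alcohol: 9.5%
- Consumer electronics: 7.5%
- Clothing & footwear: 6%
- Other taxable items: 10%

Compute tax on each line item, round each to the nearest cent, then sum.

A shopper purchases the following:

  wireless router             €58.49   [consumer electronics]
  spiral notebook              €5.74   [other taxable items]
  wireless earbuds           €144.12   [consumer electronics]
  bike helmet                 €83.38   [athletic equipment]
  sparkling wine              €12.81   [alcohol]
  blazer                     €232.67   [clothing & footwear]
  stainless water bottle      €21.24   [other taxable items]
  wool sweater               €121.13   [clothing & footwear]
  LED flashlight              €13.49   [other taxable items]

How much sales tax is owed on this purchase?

€44.19

Wireless router €58.49: consumer electronics → 7.5% → €4.39
Spiral notebook €5.74: other taxable items → 10% → €0.57
Wireless earbuds €144.12: consumer electronics → 7.5% → €10.81
Bike helmet €83.38: athletic equipment → 3% → €2.50
Sparkling wine €12.81: alcohol → 9.5% → €1.22
Blazer €232.67: clothing & footwear → 6% → €13.96
Stainless water bottle €21.24: other taxable items → 10% → €2.12
Wool sweater €121.13: clothing & footwear → 6% → €7.27
LED flashlight €13.49: other taxable items → 10% → €1.35
Total tax = €4.39 + €0.57 + €10.81 + €2.50 + €1.22 + €13.96 + €2.12 + €7.27 + €1.35 = €44.19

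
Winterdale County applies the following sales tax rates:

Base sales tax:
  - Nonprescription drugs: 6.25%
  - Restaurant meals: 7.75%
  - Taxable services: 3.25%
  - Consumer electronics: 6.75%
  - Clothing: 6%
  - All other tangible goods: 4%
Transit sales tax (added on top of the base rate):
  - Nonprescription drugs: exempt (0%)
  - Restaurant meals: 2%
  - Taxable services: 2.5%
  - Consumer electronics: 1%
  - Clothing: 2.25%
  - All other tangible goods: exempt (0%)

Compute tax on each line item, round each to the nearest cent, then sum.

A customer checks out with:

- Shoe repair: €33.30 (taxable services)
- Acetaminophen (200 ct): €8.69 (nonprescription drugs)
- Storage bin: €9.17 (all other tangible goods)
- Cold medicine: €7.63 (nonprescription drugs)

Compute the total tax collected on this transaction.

€3.30

Shoe repair €33.30: taxable services → 3.25% + 2.5% transit = 5.75% → €1.91
Acetaminophen (200 ct) €8.69: nonprescription drugs → 6.25% + 0% transit = 6.25% → €0.54
Storage bin €9.17: all other tangible goods → 4% + 0% transit = 4% → €0.37
Cold medicine €7.63: nonprescription drugs → 6.25% + 0% transit = 6.25% → €0.48
Total tax = €1.91 + €0.54 + €0.37 + €0.48 = €3.30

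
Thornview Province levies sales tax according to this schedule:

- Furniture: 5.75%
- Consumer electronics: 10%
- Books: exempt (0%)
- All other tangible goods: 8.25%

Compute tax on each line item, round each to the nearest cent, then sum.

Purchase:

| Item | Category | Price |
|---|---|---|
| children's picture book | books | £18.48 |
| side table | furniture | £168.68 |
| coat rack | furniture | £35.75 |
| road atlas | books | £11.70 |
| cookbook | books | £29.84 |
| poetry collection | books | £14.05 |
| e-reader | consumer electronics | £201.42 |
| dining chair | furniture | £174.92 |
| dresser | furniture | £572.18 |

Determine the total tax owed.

£74.86

Children's picture book £18.48: books → 0% → £0.00
Side table £168.68: furniture → 5.75% → £9.70
Coat rack £35.75: furniture → 5.75% → £2.06
Road atlas £11.70: books → 0% → £0.00
Cookbook £29.84: books → 0% → £0.00
Poetry collection £14.05: books → 0% → £0.00
E-reader £201.42: consumer electronics → 10% → £20.14
Dining chair £174.92: furniture → 5.75% → £10.06
Dresser £572.18: furniture → 5.75% → £32.90
Total tax = £9.70 + £2.06 + £20.14 + £10.06 + £32.90 = £74.86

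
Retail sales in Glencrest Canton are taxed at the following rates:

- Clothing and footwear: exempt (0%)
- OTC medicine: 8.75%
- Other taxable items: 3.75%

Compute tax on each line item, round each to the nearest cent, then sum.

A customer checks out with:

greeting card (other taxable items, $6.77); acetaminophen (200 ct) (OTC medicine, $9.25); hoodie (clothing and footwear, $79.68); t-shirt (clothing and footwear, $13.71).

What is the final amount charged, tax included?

$110.47

Greeting card $6.77: other taxable items → 3.75% → $0.25
Acetaminophen (200 ct) $9.25: OTC medicine → 8.75% → $0.81
Hoodie $79.68: clothing and footwear → 0% → $0.00
T-shirt $13.71: clothing and footwear → 0% → $0.00
Subtotal = $109.41; tax = $1.06; total due = $110.47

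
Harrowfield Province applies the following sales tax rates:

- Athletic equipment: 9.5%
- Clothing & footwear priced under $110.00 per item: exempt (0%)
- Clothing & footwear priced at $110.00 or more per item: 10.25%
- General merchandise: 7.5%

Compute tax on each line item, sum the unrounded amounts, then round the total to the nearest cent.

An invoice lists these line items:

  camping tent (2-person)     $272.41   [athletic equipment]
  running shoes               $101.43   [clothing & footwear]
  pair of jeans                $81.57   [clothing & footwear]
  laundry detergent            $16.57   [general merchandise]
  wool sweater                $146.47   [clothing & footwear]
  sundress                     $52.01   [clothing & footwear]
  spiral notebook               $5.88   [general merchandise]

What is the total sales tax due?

$42.58

Camping tent (2-person) $272.41: athletic equipment → 9.5% → $25.87895
Running shoes $101.43: clothing & footwear, under $110.00 → 0% → $0.00
Pair of jeans $81.57: clothing & footwear, under $110.00 → 0% → $0.00
Laundry detergent $16.57: general merchandise → 7.5% → $1.24275
Wool sweater $146.47: clothing & footwear, $110.00 or more → 10.25% → $15.013175
Sundress $52.01: clothing & footwear, under $110.00 → 0% → $0.00
Spiral notebook $5.88: general merchandise → 7.5% → $0.441
Unrounded tax sum = $42.575875 → $42.58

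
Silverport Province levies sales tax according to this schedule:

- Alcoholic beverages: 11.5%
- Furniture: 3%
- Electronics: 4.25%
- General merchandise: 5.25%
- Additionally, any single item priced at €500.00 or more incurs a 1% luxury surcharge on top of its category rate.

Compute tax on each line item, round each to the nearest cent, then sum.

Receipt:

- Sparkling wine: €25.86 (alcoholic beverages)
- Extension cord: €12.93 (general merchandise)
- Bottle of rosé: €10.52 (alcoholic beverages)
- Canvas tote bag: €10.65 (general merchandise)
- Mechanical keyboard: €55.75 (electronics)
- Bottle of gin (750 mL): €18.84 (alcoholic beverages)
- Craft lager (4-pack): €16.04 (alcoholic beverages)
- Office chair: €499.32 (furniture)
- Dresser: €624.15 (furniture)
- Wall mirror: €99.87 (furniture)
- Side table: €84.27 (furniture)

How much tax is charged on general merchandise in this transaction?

€1.24

Extension cord €12.93: general merchandise → 5.25% → €0.68
Canvas tote bag €10.65: general merchandise → 5.25% → €0.56
Tax on general merchandise = €0.68 + €0.56 = €1.24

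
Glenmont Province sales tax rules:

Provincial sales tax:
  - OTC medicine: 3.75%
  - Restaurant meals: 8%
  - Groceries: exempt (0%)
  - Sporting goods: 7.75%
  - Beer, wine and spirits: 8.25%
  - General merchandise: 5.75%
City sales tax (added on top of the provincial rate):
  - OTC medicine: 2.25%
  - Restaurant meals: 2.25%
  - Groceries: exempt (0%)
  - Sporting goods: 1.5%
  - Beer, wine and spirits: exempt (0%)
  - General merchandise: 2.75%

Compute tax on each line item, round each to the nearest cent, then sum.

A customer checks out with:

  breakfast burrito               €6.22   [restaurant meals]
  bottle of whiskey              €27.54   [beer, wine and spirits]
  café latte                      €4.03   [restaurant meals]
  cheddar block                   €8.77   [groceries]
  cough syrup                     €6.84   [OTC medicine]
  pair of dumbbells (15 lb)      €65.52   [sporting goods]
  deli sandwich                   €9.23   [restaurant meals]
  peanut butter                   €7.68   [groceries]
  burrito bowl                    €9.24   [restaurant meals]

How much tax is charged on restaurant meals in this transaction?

€2.95

Breakfast burrito €6.22: restaurant meals → 8% + 2.25% city = 10.25% → €0.64
Café latte €4.03: restaurant meals → 8% + 2.25% city = 10.25% → €0.41
Deli sandwich €9.23: restaurant meals → 8% + 2.25% city = 10.25% → €0.95
Burrito bowl €9.24: restaurant meals → 8% + 2.25% city = 10.25% → €0.95
Tax on restaurant meals = €0.64 + €0.41 + €0.95 + €0.95 = €2.95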